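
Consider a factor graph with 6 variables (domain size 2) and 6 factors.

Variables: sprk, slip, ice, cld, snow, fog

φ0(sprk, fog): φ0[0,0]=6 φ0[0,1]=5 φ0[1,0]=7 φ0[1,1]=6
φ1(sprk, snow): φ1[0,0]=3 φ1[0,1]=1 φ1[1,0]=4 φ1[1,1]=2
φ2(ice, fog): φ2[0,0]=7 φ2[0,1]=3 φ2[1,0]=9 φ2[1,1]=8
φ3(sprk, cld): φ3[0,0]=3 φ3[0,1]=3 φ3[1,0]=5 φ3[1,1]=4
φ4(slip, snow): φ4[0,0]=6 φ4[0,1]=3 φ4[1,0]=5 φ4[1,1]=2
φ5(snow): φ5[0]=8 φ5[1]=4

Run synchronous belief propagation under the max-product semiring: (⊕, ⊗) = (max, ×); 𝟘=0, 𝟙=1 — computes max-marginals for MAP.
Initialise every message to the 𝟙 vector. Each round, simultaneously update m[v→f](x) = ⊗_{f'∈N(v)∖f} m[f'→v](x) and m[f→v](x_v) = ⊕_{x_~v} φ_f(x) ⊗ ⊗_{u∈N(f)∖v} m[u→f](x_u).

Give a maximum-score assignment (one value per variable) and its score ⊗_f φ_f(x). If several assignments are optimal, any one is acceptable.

assignment: (sprk=1, slip=0, ice=1, cld=0, snow=0, fog=0); score = 60480

init: all messages = 𝟙 over 2 values
r1 m[φ0→sprk] = [6, 7]
r1 m[φ0→fog] = [7, 6]
r1 m[φ1→sprk] = [3, 4]
r1 m[φ1→snow] = [4, 2]
r1 m[φ2→ice] = [7, 9]
r1 m[φ2→fog] = [9, 8]
r1 m[φ3→sprk] = [3, 5]
r1 m[φ3→cld] = [5, 4]
r1 m[φ4→slip] = [6, 5]
r1 m[φ4→snow] = [6, 3]
r1 m[φ5→snow] = [8, 4]
r1 m[sprk→φ0] = [1, 1]
r1 m[sprk→φ1] = [1, 1]
r1 m[sprk→φ3] = [1, 1]
r1 m[slip→φ4] = [1, 1]
r1 m[ice→φ2] = [1, 1]
r1 m[cld→φ3] = [1, 1]
r1 m[snow→φ1] = [1, 1]
r1 m[snow→φ4] = [1, 1]
r1 m[snow→φ5] = [1, 1]
r1 m[fog→φ0] = [1, 1]
r1 m[fog→φ2] = [1, 1]
r2 m[φ0→sprk] = [6, 7]
r2 m[φ0→fog] = [7, 6]
r2 m[φ1→sprk] = [3, 4]
r2 m[φ1→snow] = [4, 2]
r2 m[φ2→ice] = [7, 9]
r2 m[φ2→fog] = [9, 8]
r2 m[φ3→sprk] = [3, 5]
r2 m[φ3→cld] = [5, 4]
r2 m[φ4→slip] = [6, 5]
r2 m[φ4→snow] = [6, 3]
r2 m[φ5→snow] = [8, 4]
r2 m[sprk→φ0] = [9, 20]
r2 m[sprk→φ1] = [18, 35]
r2 m[sprk→φ3] = [18, 28]
r2 m[slip→φ4] = [1, 1]
r2 m[ice→φ2] = [1, 1]
r2 m[cld→φ3] = [1, 1]
r2 m[snow→φ1] = [48, 12]
r2 m[snow→φ4] = [32, 8]
r2 m[snow→φ5] = [24, 6]
r2 m[fog→φ0] = [9, 8]
r2 m[fog→φ2] = [7, 6]
r3 m[φ0→sprk] = [54, 63]
r3 m[φ0→fog] = [140, 120]
r3 m[φ1→sprk] = [144, 192]
r3 m[φ1→snow] = [140, 70]
r3 m[φ2→ice] = [49, 63]
r3 m[φ2→fog] = [9, 8]
r3 m[φ3→sprk] = [3, 5]
r3 m[φ3→cld] = [140, 112]
r3 m[φ4→slip] = [192, 160]
r3 m[φ4→snow] = [6, 3]
r3 m[φ5→snow] = [8, 4]
r3 m[sprk→φ0] = [9, 20]
r3 m[sprk→φ1] = [18, 35]
r3 m[sprk→φ3] = [18, 28]
r3 m[slip→φ4] = [1, 1]
r3 m[ice→φ2] = [1, 1]
r3 m[cld→φ3] = [1, 1]
r3 m[snow→φ1] = [48, 12]
r3 m[snow→φ4] = [32, 8]
r3 m[snow→φ5] = [24, 6]
r3 m[fog→φ0] = [9, 8]
r3 m[fog→φ2] = [7, 6]
r4 m[φ0→sprk] = [54, 63]
r4 m[φ0→fog] = [140, 120]
r4 m[φ1→sprk] = [144, 192]
r4 m[φ1→snow] = [140, 70]
r4 m[φ2→ice] = [49, 63]
r4 m[φ2→fog] = [9, 8]
r4 m[φ3→sprk] = [3, 5]
r4 m[φ3→cld] = [140, 112]
r4 m[φ4→slip] = [192, 160]
r4 m[φ4→snow] = [6, 3]
r4 m[φ5→snow] = [8, 4]
r4 m[sprk→φ0] = [432, 960]
r4 m[sprk→φ1] = [162, 315]
r4 m[sprk→φ3] = [7776, 12096]
r4 m[slip→φ4] = [1, 1]
r4 m[ice→φ2] = [1, 1]
r4 m[cld→φ3] = [1, 1]
r4 m[snow→φ1] = [48, 12]
r4 m[snow→φ4] = [1120, 280]
r4 m[snow→φ5] = [840, 210]
r4 m[fog→φ0] = [9, 8]
r4 m[fog→φ2] = [140, 120]
r5 m[φ0→sprk] = [54, 63]
r5 m[φ0→fog] = [6720, 5760]
r5 m[φ1→sprk] = [144, 192]
r5 m[φ1→snow] = [1260, 630]
r5 m[φ2→ice] = [980, 1260]
r5 m[φ2→fog] = [9, 8]
r5 m[φ3→sprk] = [3, 5]
r5 m[φ3→cld] = [60480, 48384]
r5 m[φ4→slip] = [6720, 5600]
r5 m[φ4→snow] = [6, 3]
r5 m[φ5→snow] = [8, 4]
r5 m[sprk→φ0] = [432, 960]
r5 m[sprk→φ1] = [162, 315]
r5 m[sprk→φ3] = [7776, 12096]
r5 m[slip→φ4] = [1, 1]
r5 m[ice→φ2] = [1, 1]
r5 m[cld→φ3] = [1, 1]
r5 m[snow→φ1] = [48, 12]
r5 m[snow→φ4] = [1120, 280]
r5 m[snow→φ5] = [840, 210]
r5 m[fog→φ0] = [9, 8]
r5 m[fog→φ2] = [140, 120]
r6 m[φ0→sprk] = [54, 63]
r6 m[φ0→fog] = [6720, 5760]
r6 m[φ1→sprk] = [144, 192]
r6 m[φ1→snow] = [1260, 630]
r6 m[φ2→ice] = [980, 1260]
r6 m[φ2→fog] = [9, 8]
r6 m[φ3→sprk] = [3, 5]
r6 m[φ3→cld] = [60480, 48384]
r6 m[φ4→slip] = [6720, 5600]
r6 m[φ4→snow] = [6, 3]
r6 m[φ5→snow] = [8, 4]
r6 m[sprk→φ0] = [432, 960]
r6 m[sprk→φ1] = [162, 315]
r6 m[sprk→φ3] = [7776, 12096]
r6 m[slip→φ4] = [1, 1]
r6 m[ice→φ2] = [1, 1]
r6 m[cld→φ3] = [1, 1]
r6 m[snow→φ1] = [48, 12]
r6 m[snow→φ4] = [10080, 2520]
r6 m[snow→φ5] = [7560, 1890]
r6 m[fog→φ0] = [9, 8]
r6 m[fog→φ2] = [6720, 5760]
r7 m[φ0→sprk] = [54, 63]
r7 m[φ0→fog] = [6720, 5760]
r7 m[φ1→sprk] = [144, 192]
r7 m[φ1→snow] = [1260, 630]
r7 m[φ2→ice] = [47040, 60480]
r7 m[φ2→fog] = [9, 8]
r7 m[φ3→sprk] = [3, 5]
r7 m[φ3→cld] = [60480, 48384]
r7 m[φ4→slip] = [60480, 50400]
r7 m[φ4→snow] = [6, 3]
r7 m[φ5→snow] = [8, 4]
r7 m[sprk→φ0] = [432, 960]
r7 m[sprk→φ1] = [162, 315]
r7 m[sprk→φ3] = [7776, 12096]
r7 m[slip→φ4] = [1, 1]
r7 m[ice→φ2] = [1, 1]
r7 m[cld→φ3] = [1, 1]
r7 m[snow→φ1] = [48, 12]
r7 m[snow→φ4] = [10080, 2520]
r7 m[snow→φ5] = [7560, 1890]
r7 m[fog→φ0] = [9, 8]
r7 m[fog→φ2] = [6720, 5760]
r8 m[φ0→sprk] = [54, 63]
r8 m[φ0→fog] = [6720, 5760]
r8 m[φ1→sprk] = [144, 192]
r8 m[φ1→snow] = [1260, 630]
r8 m[φ2→ice] = [47040, 60480]
r8 m[φ2→fog] = [9, 8]
r8 m[φ3→sprk] = [3, 5]
r8 m[φ3→cld] = [60480, 48384]
r8 m[φ4→slip] = [60480, 50400]
r8 m[φ4→snow] = [6, 3]
r8 m[φ5→snow] = [8, 4]
r8 m[sprk→φ0] = [432, 960]
r8 m[sprk→φ1] = [162, 315]
r8 m[sprk→φ3] = [7776, 12096]
r8 m[slip→φ4] = [1, 1]
r8 m[ice→φ2] = [1, 1]
r8 m[cld→φ3] = [1, 1]
r8 m[snow→φ1] = [48, 12]
r8 m[snow→φ4] = [10080, 2520]
r8 m[snow→φ5] = [7560, 1890]
r8 m[fog→φ0] = [9, 8]
r8 m[fog→φ2] = [6720, 5760]
fixed point reached at round 8
traceback from sprk: (sprk=1, slip=0, ice=1, cld=0, snow=0, fog=0), score=60480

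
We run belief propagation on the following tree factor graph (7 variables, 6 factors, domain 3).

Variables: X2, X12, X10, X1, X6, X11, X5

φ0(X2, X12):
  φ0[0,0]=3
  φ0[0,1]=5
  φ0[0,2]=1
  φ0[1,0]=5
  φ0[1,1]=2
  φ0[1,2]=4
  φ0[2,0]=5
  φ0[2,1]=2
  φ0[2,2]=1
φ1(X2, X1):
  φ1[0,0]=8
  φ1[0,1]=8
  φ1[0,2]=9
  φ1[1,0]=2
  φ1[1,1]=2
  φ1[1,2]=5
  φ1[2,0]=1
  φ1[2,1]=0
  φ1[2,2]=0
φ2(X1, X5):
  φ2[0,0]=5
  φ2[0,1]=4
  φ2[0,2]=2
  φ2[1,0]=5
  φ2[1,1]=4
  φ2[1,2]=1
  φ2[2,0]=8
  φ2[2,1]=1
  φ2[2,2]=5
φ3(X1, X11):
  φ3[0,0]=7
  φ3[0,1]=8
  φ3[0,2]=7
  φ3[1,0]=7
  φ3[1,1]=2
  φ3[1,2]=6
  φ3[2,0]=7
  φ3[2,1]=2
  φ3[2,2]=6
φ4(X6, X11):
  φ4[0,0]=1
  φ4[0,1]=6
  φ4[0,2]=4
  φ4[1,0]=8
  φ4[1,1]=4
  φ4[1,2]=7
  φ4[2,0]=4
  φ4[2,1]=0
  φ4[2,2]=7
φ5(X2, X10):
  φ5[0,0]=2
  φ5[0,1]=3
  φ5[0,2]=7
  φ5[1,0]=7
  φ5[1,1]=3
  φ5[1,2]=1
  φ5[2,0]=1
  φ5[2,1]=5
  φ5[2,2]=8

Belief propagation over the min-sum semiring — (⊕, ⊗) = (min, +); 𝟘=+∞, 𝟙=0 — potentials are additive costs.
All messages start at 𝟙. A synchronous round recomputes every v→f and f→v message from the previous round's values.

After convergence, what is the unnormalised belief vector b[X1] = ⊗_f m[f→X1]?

b[X1] = [13, 5, 5]

init: all messages = 𝟙 over 3 values
r1 m[φ0→X2] = [1, 2, 1]
r1 m[φ0→X12] = [3, 2, 1]
r1 m[φ1→X2] = [8, 2, 0]
r1 m[φ1→X1] = [1, 0, 0]
r1 m[φ2→X1] = [2, 1, 1]
r1 m[φ2→X5] = [5, 1, 1]
r1 m[φ3→X1] = [7, 2, 2]
r1 m[φ3→X11] = [7, 2, 6]
r1 m[φ4→X6] = [1, 4, 0]
r1 m[φ4→X11] = [1, 0, 4]
r1 m[φ5→X2] = [2, 1, 1]
r1 m[φ5→X10] = [1, 3, 1]
r1 m[X2→φ0] = [0, 0, 0]
r1 m[X2→φ1] = [0, 0, 0]
r1 m[X2→φ5] = [0, 0, 0]
r1 m[X12→φ0] = [0, 0, 0]
r1 m[X10→φ5] = [0, 0, 0]
r1 m[X1→φ1] = [0, 0, 0]
r1 m[X1→φ2] = [0, 0, 0]
r1 m[X1→φ3] = [0, 0, 0]
r1 m[X6→φ4] = [0, 0, 0]
r1 m[X11→φ3] = [0, 0, 0]
r1 m[X11→φ4] = [0, 0, 0]
r1 m[X5→φ2] = [0, 0, 0]
r2 m[φ0→X2] = [1, 2, 1]
r2 m[φ0→X12] = [3, 2, 1]
r2 m[φ1→X2] = [8, 2, 0]
r2 m[φ1→X1] = [1, 0, 0]
r2 m[φ2→X1] = [2, 1, 1]
r2 m[φ2→X5] = [5, 1, 1]
r2 m[φ3→X1] = [7, 2, 2]
r2 m[φ3→X11] = [7, 2, 6]
r2 m[φ4→X6] = [1, 4, 0]
r2 m[φ4→X11] = [1, 0, 4]
r2 m[φ5→X2] = [2, 1, 1]
r2 m[φ5→X10] = [1, 3, 1]
r2 m[X2→φ0] = [10, 3, 1]
r2 m[X2→φ1] = [3, 3, 2]
r2 m[X2→φ5] = [9, 4, 1]
r2 m[X12→φ0] = [0, 0, 0]
r2 m[X10→φ5] = [0, 0, 0]
r2 m[X1→φ1] = [9, 3, 3]
r2 m[X1→φ2] = [8, 2, 2]
r2 m[X1→φ3] = [3, 1, 1]
r2 m[X6→φ4] = [0, 0, 0]
r2 m[X11→φ3] = [1, 0, 4]
r2 m[X11→φ4] = [7, 2, 6]
r2 m[X5→φ2] = [0, 0, 0]
r3 m[φ0→X2] = [1, 2, 1]
r3 m[φ0→X12] = [6, 3, 2]
r3 m[φ1→X2] = [11, 5, 3]
r3 m[φ1→X1] = [3, 2, 2]
r3 m[φ2→X1] = [2, 1, 1]
r3 m[φ2→X5] = [7, 3, 3]
r3 m[φ3→X1] = [8, 2, 2]
r3 m[φ3→X11] = [8, 3, 7]
r3 m[φ4→X6] = [8, 6, 2]
r3 m[φ4→X11] = [1, 0, 4]
r3 m[φ5→X2] = [2, 1, 1]
r3 m[φ5→X10] = [2, 6, 5]
r3 m[X2→φ0] = [10, 3, 1]
r3 m[X2→φ1] = [3, 3, 2]
r3 m[X2→φ5] = [9, 4, 1]
r3 m[X12→φ0] = [0, 0, 0]
r3 m[X10→φ5] = [0, 0, 0]
r3 m[X1→φ1] = [9, 3, 3]
r3 m[X1→φ2] = [8, 2, 2]
r3 m[X1→φ3] = [3, 1, 1]
r3 m[X6→φ4] = [0, 0, 0]
r3 m[X11→φ3] = [1, 0, 4]
r3 m[X11→φ4] = [7, 2, 6]
r3 m[X5→φ2] = [0, 0, 0]
r4 m[φ0→X2] = [1, 2, 1]
r4 m[φ0→X12] = [6, 3, 2]
r4 m[φ1→X2] = [11, 5, 3]
r4 m[φ1→X1] = [3, 2, 2]
r4 m[φ2→X1] = [2, 1, 1]
r4 m[φ2→X5] = [7, 3, 3]
r4 m[φ3→X1] = [8, 2, 2]
r4 m[φ3→X11] = [8, 3, 7]
r4 m[φ4→X6] = [8, 6, 2]
r4 m[φ4→X11] = [1, 0, 4]
r4 m[φ5→X2] = [2, 1, 1]
r4 m[φ5→X10] = [2, 6, 5]
r4 m[X2→φ0] = [13, 6, 4]
r4 m[X2→φ1] = [3, 3, 2]
r4 m[X2→φ5] = [12, 7, 4]
r4 m[X12→φ0] = [0, 0, 0]
r4 m[X10→φ5] = [0, 0, 0]
r4 m[X1→φ1] = [10, 3, 3]
r4 m[X1→φ2] = [11, 4, 4]
r4 m[X1→φ3] = [5, 3, 3]
r4 m[X6→φ4] = [0, 0, 0]
r4 m[X11→φ3] = [1, 0, 4]
r4 m[X11→φ4] = [8, 3, 7]
r4 m[X5→φ2] = [0, 0, 0]
r5 m[φ0→X2] = [1, 2, 1]
r5 m[φ0→X12] = [9, 6, 5]
r5 m[φ1→X2] = [11, 5, 3]
r5 m[φ1→X1] = [3, 2, 2]
r5 m[φ2→X1] = [2, 1, 1]
r5 m[φ2→X5] = [9, 5, 5]
r5 m[φ3→X1] = [8, 2, 2]
r5 m[φ3→X11] = [10, 5, 9]
r5 m[φ4→X6] = [9, 7, 3]
r5 m[φ4→X11] = [1, 0, 4]
r5 m[φ5→X2] = [2, 1, 1]
r5 m[φ5→X10] = [5, 9, 8]
r5 m[X2→φ0] = [13, 6, 4]
r5 m[X2→φ1] = [3, 3, 2]
r5 m[X2→φ5] = [12, 7, 4]
r5 m[X12→φ0] = [0, 0, 0]
r5 m[X10→φ5] = [0, 0, 0]
r5 m[X1→φ1] = [10, 3, 3]
r5 m[X1→φ2] = [11, 4, 4]
r5 m[X1→φ3] = [5, 3, 3]
r5 m[X6→φ4] = [0, 0, 0]
r5 m[X11→φ3] = [1, 0, 4]
r5 m[X11→φ4] = [8, 3, 7]
r5 m[X5→φ2] = [0, 0, 0]
r6 m[φ0→X2] = [1, 2, 1]
r6 m[φ0→X12] = [9, 6, 5]
r6 m[φ1→X2] = [11, 5, 3]
r6 m[φ1→X1] = [3, 2, 2]
r6 m[φ2→X1] = [2, 1, 1]
r6 m[φ2→X5] = [9, 5, 5]
r6 m[φ3→X1] = [8, 2, 2]
r6 m[φ3→X11] = [10, 5, 9]
r6 m[φ4→X6] = [9, 7, 3]
r6 m[φ4→X11] = [1, 0, 4]
r6 m[φ5→X2] = [2, 1, 1]
r6 m[φ5→X10] = [5, 9, 8]
r6 m[X2→φ0] = [13, 6, 4]
r6 m[X2→φ1] = [3, 3, 2]
r6 m[X2→φ5] = [12, 7, 4]
r6 m[X12→φ0] = [0, 0, 0]
r6 m[X10→φ5] = [0, 0, 0]
r6 m[X1→φ1] = [10, 3, 3]
r6 m[X1→φ2] = [11, 4, 4]
r6 m[X1→φ3] = [5, 3, 3]
r6 m[X6→φ4] = [0, 0, 0]
r6 m[X11→φ3] = [1, 0, 4]
r6 m[X11→φ4] = [10, 5, 9]
r6 m[X5→φ2] = [0, 0, 0]
r7 m[φ0→X2] = [1, 2, 1]
r7 m[φ0→X12] = [9, 6, 5]
r7 m[φ1→X2] = [11, 5, 3]
r7 m[φ1→X1] = [3, 2, 2]
r7 m[φ2→X1] = [2, 1, 1]
r7 m[φ2→X5] = [9, 5, 5]
r7 m[φ3→X1] = [8, 2, 2]
r7 m[φ3→X11] = [10, 5, 9]
r7 m[φ4→X6] = [11, 9, 5]
r7 m[φ4→X11] = [1, 0, 4]
r7 m[φ5→X2] = [2, 1, 1]
r7 m[φ5→X10] = [5, 9, 8]
r7 m[X2→φ0] = [13, 6, 4]
r7 m[X2→φ1] = [3, 3, 2]
r7 m[X2→φ5] = [12, 7, 4]
r7 m[X12→φ0] = [0, 0, 0]
r7 m[X10→φ5] = [0, 0, 0]
r7 m[X1→φ1] = [10, 3, 3]
r7 m[X1→φ2] = [11, 4, 4]
r7 m[X1→φ3] = [5, 3, 3]
r7 m[X6→φ4] = [0, 0, 0]
r7 m[X11→φ3] = [1, 0, 4]
r7 m[X11→φ4] = [10, 5, 9]
r7 m[X5→φ2] = [0, 0, 0]
r8 m[φ0→X2] = [1, 2, 1]
r8 m[φ0→X12] = [9, 6, 5]
r8 m[φ1→X2] = [11, 5, 3]
r8 m[φ1→X1] = [3, 2, 2]
r8 m[φ2→X1] = [2, 1, 1]
r8 m[φ2→X5] = [9, 5, 5]
r8 m[φ3→X1] = [8, 2, 2]
r8 m[φ3→X11] = [10, 5, 9]
r8 m[φ4→X6] = [11, 9, 5]
r8 m[φ4→X11] = [1, 0, 4]
r8 m[φ5→X2] = [2, 1, 1]
r8 m[φ5→X10] = [5, 9, 8]
r8 m[X2→φ0] = [13, 6, 4]
r8 m[X2→φ1] = [3, 3, 2]
r8 m[X2→φ5] = [12, 7, 4]
r8 m[X12→φ0] = [0, 0, 0]
r8 m[X10→φ5] = [0, 0, 0]
r8 m[X1→φ1] = [10, 3, 3]
r8 m[X1→φ2] = [11, 4, 4]
r8 m[X1→φ3] = [5, 3, 3]
r8 m[X6→φ4] = [0, 0, 0]
r8 m[X11→φ3] = [1, 0, 4]
r8 m[X11→φ4] = [10, 5, 9]
r8 m[X5→φ2] = [0, 0, 0]
fixed point reached at round 8
b[X1] = ⊗ incoming = [13, 5, 5]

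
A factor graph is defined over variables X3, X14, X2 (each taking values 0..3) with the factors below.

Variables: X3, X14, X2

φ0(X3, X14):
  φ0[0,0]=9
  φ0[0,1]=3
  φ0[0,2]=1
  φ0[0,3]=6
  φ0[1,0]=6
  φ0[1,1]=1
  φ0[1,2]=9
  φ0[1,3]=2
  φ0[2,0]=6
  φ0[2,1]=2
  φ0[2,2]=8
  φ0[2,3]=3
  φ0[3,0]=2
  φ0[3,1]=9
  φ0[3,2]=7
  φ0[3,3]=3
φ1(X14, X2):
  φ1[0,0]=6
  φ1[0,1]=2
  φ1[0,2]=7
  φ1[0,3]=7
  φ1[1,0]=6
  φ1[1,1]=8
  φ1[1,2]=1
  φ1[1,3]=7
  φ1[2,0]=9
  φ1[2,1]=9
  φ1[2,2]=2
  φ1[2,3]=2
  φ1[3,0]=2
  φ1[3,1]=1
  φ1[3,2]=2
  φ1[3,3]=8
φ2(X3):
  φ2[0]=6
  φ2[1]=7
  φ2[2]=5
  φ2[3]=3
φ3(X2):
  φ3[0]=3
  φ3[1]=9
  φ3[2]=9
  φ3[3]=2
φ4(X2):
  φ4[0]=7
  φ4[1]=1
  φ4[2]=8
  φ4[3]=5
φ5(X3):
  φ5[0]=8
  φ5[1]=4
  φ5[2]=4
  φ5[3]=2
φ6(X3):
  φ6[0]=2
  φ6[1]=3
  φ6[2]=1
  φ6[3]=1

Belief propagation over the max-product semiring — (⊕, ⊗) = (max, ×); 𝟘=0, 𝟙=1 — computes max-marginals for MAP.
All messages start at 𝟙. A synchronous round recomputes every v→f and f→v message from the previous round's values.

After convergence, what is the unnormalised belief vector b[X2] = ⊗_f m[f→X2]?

init: all messages = 𝟙 over 4 values
r1 m[φ0→X3] = [9, 9, 8, 9]
r1 m[φ0→X14] = [9, 9, 9, 6]
r1 m[φ1→X14] = [7, 8, 9, 8]
r1 m[φ1→X2] = [9, 9, 7, 8]
r1 m[φ2→X3] = [6, 7, 5, 3]
r1 m[φ3→X2] = [3, 9, 9, 2]
r1 m[φ4→X2] = [7, 1, 8, 5]
r1 m[φ5→X3] = [8, 4, 4, 2]
r1 m[φ6→X3] = [2, 3, 1, 1]
r1 m[X3→φ0] = [1, 1, 1, 1]
r1 m[X3→φ2] = [1, 1, 1, 1]
r1 m[X3→φ5] = [1, 1, 1, 1]
r1 m[X3→φ6] = [1, 1, 1, 1]
r1 m[X14→φ0] = [1, 1, 1, 1]
r1 m[X14→φ1] = [1, 1, 1, 1]
r1 m[X2→φ1] = [1, 1, 1, 1]
r1 m[X2→φ3] = [1, 1, 1, 1]
r1 m[X2→φ4] = [1, 1, 1, 1]
r2 m[φ0→X3] = [9, 9, 8, 9]
r2 m[φ0→X14] = [9, 9, 9, 6]
r2 m[φ1→X14] = [7, 8, 9, 8]
r2 m[φ1→X2] = [9, 9, 7, 8]
r2 m[φ2→X3] = [6, 7, 5, 3]
r2 m[φ3→X2] = [3, 9, 9, 2]
r2 m[φ4→X2] = [7, 1, 8, 5]
r2 m[φ5→X3] = [8, 4, 4, 2]
r2 m[φ6→X3] = [2, 3, 1, 1]
r2 m[X3→φ0] = [96, 84, 20, 6]
r2 m[X3→φ2] = [144, 108, 32, 18]
r2 m[X3→φ5] = [108, 189, 40, 27]
r2 m[X3→φ6] = [432, 252, 160, 54]
r2 m[X14→φ0] = [7, 8, 9, 8]
r2 m[X14→φ1] = [9, 9, 9, 6]
r2 m[X2→φ1] = [21, 9, 72, 10]
r2 m[X2→φ3] = [63, 9, 56, 40]
r2 m[X2→φ4] = [27, 81, 63, 16]
r3 m[φ0→X3] = [63, 81, 72, 72]
r3 m[φ0→X14] = [864, 288, 756, 576]
r3 m[φ1→X14] = [504, 126, 189, 144]
r3 m[φ1→X2] = [81, 81, 63, 63]
r3 m[φ2→X3] = [6, 7, 5, 3]
r3 m[φ3→X2] = [3, 9, 9, 2]
r3 m[φ4→X2] = [7, 1, 8, 5]
r3 m[φ5→X3] = [8, 4, 4, 2]
r3 m[φ6→X3] = [2, 3, 1, 1]
r3 m[X3→φ0] = [96, 84, 20, 6]
r3 m[X3→φ2] = [144, 108, 32, 18]
r3 m[X3→φ5] = [108, 189, 40, 27]
r3 m[X3→φ6] = [432, 252, 160, 54]
r3 m[X14→φ0] = [7, 8, 9, 8]
r3 m[X14→φ1] = [9, 9, 9, 6]
r3 m[X2→φ1] = [21, 9, 72, 10]
r3 m[X2→φ3] = [63, 9, 56, 40]
r3 m[X2→φ4] = [27, 81, 63, 16]
r4 m[φ0→X3] = [63, 81, 72, 72]
r4 m[φ0→X14] = [864, 288, 756, 576]
r4 m[φ1→X14] = [504, 126, 189, 144]
r4 m[φ1→X2] = [81, 81, 63, 63]
r4 m[φ2→X3] = [6, 7, 5, 3]
r4 m[φ3→X2] = [3, 9, 9, 2]
r4 m[φ4→X2] = [7, 1, 8, 5]
r4 m[φ5→X3] = [8, 4, 4, 2]
r4 m[φ6→X3] = [2, 3, 1, 1]
r4 m[X3→φ0] = [96, 84, 20, 6]
r4 m[X3→φ2] = [1008, 972, 288, 144]
r4 m[X3→φ5] = [756, 1701, 360, 216]
r4 m[X3→φ6] = [3024, 2268, 1440, 432]
r4 m[X14→φ0] = [504, 126, 189, 144]
r4 m[X14→φ1] = [864, 288, 756, 576]
r4 m[X2→φ1] = [21, 9, 72, 10]
r4 m[X2→φ3] = [567, 81, 504, 315]
r4 m[X2→φ4] = [243, 729, 567, 126]
r5 m[φ0→X3] = [4536, 3024, 3024, 1323]
r5 m[φ0→X14] = [864, 288, 756, 576]
r5 m[φ1→X14] = [504, 126, 189, 144]
r5 m[φ1→X2] = [6804, 6804, 6048, 6048]
r5 m[φ2→X3] = [6, 7, 5, 3]
r5 m[φ3→X2] = [3, 9, 9, 2]
r5 m[φ4→X2] = [7, 1, 8, 5]
r5 m[φ5→X3] = [8, 4, 4, 2]
r5 m[φ6→X3] = [2, 3, 1, 1]
r5 m[X3→φ0] = [96, 84, 20, 6]
r5 m[X3→φ2] = [1008, 972, 288, 144]
r5 m[X3→φ5] = [756, 1701, 360, 216]
r5 m[X3→φ6] = [3024, 2268, 1440, 432]
r5 m[X14→φ0] = [504, 126, 189, 144]
r5 m[X14→φ1] = [864, 288, 756, 576]
r5 m[X2→φ1] = [21, 9, 72, 10]
r5 m[X2→φ3] = [567, 81, 504, 315]
r5 m[X2→φ4] = [243, 729, 567, 126]
r6 m[φ0→X3] = [4536, 3024, 3024, 1323]
r6 m[φ0→X14] = [864, 288, 756, 576]
r6 m[φ1→X14] = [504, 126, 189, 144]
r6 m[φ1→X2] = [6804, 6804, 6048, 6048]
r6 m[φ2→X3] = [6, 7, 5, 3]
r6 m[φ3→X2] = [3, 9, 9, 2]
r6 m[φ4→X2] = [7, 1, 8, 5]
r6 m[φ5→X3] = [8, 4, 4, 2]
r6 m[φ6→X3] = [2, 3, 1, 1]
r6 m[X3→φ0] = [96, 84, 20, 6]
r6 m[X3→φ2] = [72576, 36288, 12096, 2646]
r6 m[X3→φ5] = [54432, 63504, 15120, 3969]
r6 m[X3→φ6] = [217728, 84672, 60480, 7938]
r6 m[X14→φ0] = [504, 126, 189, 144]
r6 m[X14→φ1] = [864, 288, 756, 576]
r6 m[X2→φ1] = [21, 9, 72, 10]
r6 m[X2→φ3] = [47628, 6804, 48384, 30240]
r6 m[X2→φ4] = [20412, 61236, 54432, 12096]
r7 m[φ0→X3] = [4536, 3024, 3024, 1323]
r7 m[φ0→X14] = [864, 288, 756, 576]
r7 m[φ1→X14] = [504, 126, 189, 144]
r7 m[φ1→X2] = [6804, 6804, 6048, 6048]
r7 m[φ2→X3] = [6, 7, 5, 3]
r7 m[φ3→X2] = [3, 9, 9, 2]
r7 m[φ4→X2] = [7, 1, 8, 5]
r7 m[φ5→X3] = [8, 4, 4, 2]
r7 m[φ6→X3] = [2, 3, 1, 1]
r7 m[X3→φ0] = [96, 84, 20, 6]
r7 m[X3→φ2] = [72576, 36288, 12096, 2646]
r7 m[X3→φ5] = [54432, 63504, 15120, 3969]
r7 m[X3→φ6] = [217728, 84672, 60480, 7938]
r7 m[X14→φ0] = [504, 126, 189, 144]
r7 m[X14→φ1] = [864, 288, 756, 576]
r7 m[X2→φ1] = [21, 9, 72, 10]
r7 m[X2→φ3] = [47628, 6804, 48384, 30240]
r7 m[X2→φ4] = [20412, 61236, 54432, 12096]
fixed point reached at round 7
b[X2] = ⊗ incoming = [142884, 61236, 435456, 60480]

b[X2] = [142884, 61236, 435456, 60480]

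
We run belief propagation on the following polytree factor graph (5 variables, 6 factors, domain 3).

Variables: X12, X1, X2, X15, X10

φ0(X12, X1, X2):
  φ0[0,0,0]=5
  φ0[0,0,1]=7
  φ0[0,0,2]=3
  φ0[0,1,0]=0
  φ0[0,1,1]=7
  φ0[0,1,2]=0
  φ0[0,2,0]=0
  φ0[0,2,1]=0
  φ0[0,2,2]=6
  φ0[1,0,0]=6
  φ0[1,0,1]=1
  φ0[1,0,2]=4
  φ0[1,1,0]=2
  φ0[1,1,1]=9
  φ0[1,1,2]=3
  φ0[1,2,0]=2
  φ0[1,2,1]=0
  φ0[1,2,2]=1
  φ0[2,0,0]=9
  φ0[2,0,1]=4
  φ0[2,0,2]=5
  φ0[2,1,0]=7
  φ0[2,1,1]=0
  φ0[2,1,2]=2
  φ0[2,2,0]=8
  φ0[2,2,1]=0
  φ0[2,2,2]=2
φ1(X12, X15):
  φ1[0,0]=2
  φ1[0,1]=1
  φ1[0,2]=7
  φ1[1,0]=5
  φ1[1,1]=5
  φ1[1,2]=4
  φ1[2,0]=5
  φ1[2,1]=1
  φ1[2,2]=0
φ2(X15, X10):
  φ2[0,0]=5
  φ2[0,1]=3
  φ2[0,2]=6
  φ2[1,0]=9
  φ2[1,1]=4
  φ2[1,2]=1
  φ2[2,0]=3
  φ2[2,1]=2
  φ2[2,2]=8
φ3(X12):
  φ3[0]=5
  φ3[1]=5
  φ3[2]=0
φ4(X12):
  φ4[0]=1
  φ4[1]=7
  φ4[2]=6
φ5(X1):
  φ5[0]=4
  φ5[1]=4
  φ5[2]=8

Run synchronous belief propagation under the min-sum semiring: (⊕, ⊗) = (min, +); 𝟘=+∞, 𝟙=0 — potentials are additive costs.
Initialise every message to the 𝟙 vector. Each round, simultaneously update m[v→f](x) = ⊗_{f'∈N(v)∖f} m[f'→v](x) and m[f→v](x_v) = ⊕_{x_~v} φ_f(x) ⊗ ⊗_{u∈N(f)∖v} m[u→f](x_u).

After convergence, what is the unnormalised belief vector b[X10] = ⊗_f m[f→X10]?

b[X10] = [13, 12, 12]

init: all messages = 𝟙 over 3 values
r1 m[φ0→X12] = [0, 0, 0]
r1 m[φ0→X1] = [1, 0, 0]
r1 m[φ0→X2] = [0, 0, 0]
r1 m[φ1→X12] = [1, 4, 0]
r1 m[φ1→X15] = [2, 1, 0]
r1 m[φ2→X15] = [3, 1, 2]
r1 m[φ2→X10] = [3, 2, 1]
r1 m[φ3→X12] = [5, 5, 0]
r1 m[φ4→X12] = [1, 7, 6]
r1 m[φ5→X1] = [4, 4, 8]
r1 m[X12→φ0] = [0, 0, 0]
r1 m[X12→φ1] = [0, 0, 0]
r1 m[X12→φ3] = [0, 0, 0]
r1 m[X12→φ4] = [0, 0, 0]
r1 m[X1→φ0] = [0, 0, 0]
r1 m[X1→φ5] = [0, 0, 0]
r1 m[X2→φ0] = [0, 0, 0]
r1 m[X15→φ1] = [0, 0, 0]
r1 m[X15→φ2] = [0, 0, 0]
r1 m[X10→φ2] = [0, 0, 0]
r2 m[φ0→X12] = [0, 0, 0]
r2 m[φ0→X1] = [1, 0, 0]
r2 m[φ0→X2] = [0, 0, 0]
r2 m[φ1→X12] = [1, 4, 0]
r2 m[φ1→X15] = [2, 1, 0]
r2 m[φ2→X15] = [3, 1, 2]
r2 m[φ2→X10] = [3, 2, 1]
r2 m[φ3→X12] = [5, 5, 0]
r2 m[φ4→X12] = [1, 7, 6]
r2 m[φ5→X1] = [4, 4, 8]
r2 m[X12→φ0] = [7, 16, 6]
r2 m[X12→φ1] = [6, 12, 6]
r2 m[X12→φ3] = [2, 11, 6]
r2 m[X12→φ4] = [6, 9, 0]
r2 m[X1→φ0] = [4, 4, 8]
r2 m[X1→φ5] = [1, 0, 0]
r2 m[X2→φ0] = [0, 0, 0]
r2 m[X15→φ1] = [3, 1, 2]
r2 m[X15→φ2] = [2, 1, 0]
r2 m[X10→φ2] = [0, 0, 0]
r3 m[φ0→X12] = [4, 5, 4]
r3 m[φ0→X1] = [10, 6, 6]
r3 m[φ0→X2] = [11, 10, 11]
r3 m[φ1→X12] = [2, 6, 2]
r3 m[φ1→X15] = [8, 7, 6]
r3 m[φ2→X15] = [3, 1, 2]
r3 m[φ2→X10] = [3, 2, 2]
r3 m[φ3→X12] = [5, 5, 0]
r3 m[φ4→X12] = [1, 7, 6]
r3 m[φ5→X1] = [4, 4, 8]
r3 m[X12→φ0] = [7, 16, 6]
r3 m[X12→φ1] = [6, 12, 6]
r3 m[X12→φ3] = [2, 11, 6]
r3 m[X12→φ4] = [6, 9, 0]
r3 m[X1→φ0] = [4, 4, 8]
r3 m[X1→φ5] = [1, 0, 0]
r3 m[X2→φ0] = [0, 0, 0]
r3 m[X15→φ1] = [3, 1, 2]
r3 m[X15→φ2] = [2, 1, 0]
r3 m[X10→φ2] = [0, 0, 0]
r4 m[φ0→X12] = [4, 5, 4]
r4 m[φ0→X1] = [10, 6, 6]
r4 m[φ0→X2] = [11, 10, 11]
r4 m[φ1→X12] = [2, 6, 2]
r4 m[φ1→X15] = [8, 7, 6]
r4 m[φ2→X15] = [3, 1, 2]
r4 m[φ2→X10] = [3, 2, 2]
r4 m[φ3→X12] = [5, 5, 0]
r4 m[φ4→X12] = [1, 7, 6]
r4 m[φ5→X1] = [4, 4, 8]
r4 m[X12→φ0] = [8, 18, 8]
r4 m[X12→φ1] = [10, 17, 10]
r4 m[X12→φ3] = [7, 18, 12]
r4 m[X12→φ4] = [11, 16, 6]
r4 m[X1→φ0] = [4, 4, 8]
r4 m[X1→φ5] = [10, 6, 6]
r4 m[X2→φ0] = [0, 0, 0]
r4 m[X15→φ1] = [3, 1, 2]
r4 m[X15→φ2] = [8, 7, 6]
r4 m[X10→φ2] = [0, 0, 0]
r5 m[φ0→X12] = [4, 5, 4]
r5 m[φ0→X1] = [11, 8, 8]
r5 m[φ0→X2] = [12, 12, 12]
r5 m[φ1→X12] = [2, 6, 2]
r5 m[φ1→X15] = [12, 11, 10]
r5 m[φ2→X15] = [3, 1, 2]
r5 m[φ2→X10] = [9, 8, 8]
r5 m[φ3→X12] = [5, 5, 0]
r5 m[φ4→X12] = [1, 7, 6]
r5 m[φ5→X1] = [4, 4, 8]
r5 m[X12→φ0] = [8, 18, 8]
r5 m[X12→φ1] = [10, 17, 10]
r5 m[X12→φ3] = [7, 18, 12]
r5 m[X12→φ4] = [11, 16, 6]
r5 m[X1→φ0] = [4, 4, 8]
r5 m[X1→φ5] = [10, 6, 6]
r5 m[X2→φ0] = [0, 0, 0]
r5 m[X15→φ1] = [3, 1, 2]
r5 m[X15→φ2] = [8, 7, 6]
r5 m[X10→φ2] = [0, 0, 0]
r6 m[φ0→X12] = [4, 5, 4]
r6 m[φ0→X1] = [11, 8, 8]
r6 m[φ0→X2] = [12, 12, 12]
r6 m[φ1→X12] = [2, 6, 2]
r6 m[φ1→X15] = [12, 11, 10]
r6 m[φ2→X15] = [3, 1, 2]
r6 m[φ2→X10] = [9, 8, 8]
r6 m[φ3→X12] = [5, 5, 0]
r6 m[φ4→X12] = [1, 7, 6]
r6 m[φ5→X1] = [4, 4, 8]
r6 m[X12→φ0] = [8, 18, 8]
r6 m[X12→φ1] = [10, 17, 10]
r6 m[X12→φ3] = [7, 18, 12]
r6 m[X12→φ4] = [11, 16, 6]
r6 m[X1→φ0] = [4, 4, 8]
r6 m[X1→φ5] = [11, 8, 8]
r6 m[X2→φ0] = [0, 0, 0]
r6 m[X15→φ1] = [3, 1, 2]
r6 m[X15→φ2] = [12, 11, 10]
r6 m[X10→φ2] = [0, 0, 0]
r7 m[φ0→X12] = [4, 5, 4]
r7 m[φ0→X1] = [11, 8, 8]
r7 m[φ0→X2] = [12, 12, 12]
r7 m[φ1→X12] = [2, 6, 2]
r7 m[φ1→X15] = [12, 11, 10]
r7 m[φ2→X15] = [3, 1, 2]
r7 m[φ2→X10] = [13, 12, 12]
r7 m[φ3→X12] = [5, 5, 0]
r7 m[φ4→X12] = [1, 7, 6]
r7 m[φ5→X1] = [4, 4, 8]
r7 m[X12→φ0] = [8, 18, 8]
r7 m[X12→φ1] = [10, 17, 10]
r7 m[X12→φ3] = [7, 18, 12]
r7 m[X12→φ4] = [11, 16, 6]
r7 m[X1→φ0] = [4, 4, 8]
r7 m[X1→φ5] = [11, 8, 8]
r7 m[X2→φ0] = [0, 0, 0]
r7 m[X15→φ1] = [3, 1, 2]
r7 m[X15→φ2] = [12, 11, 10]
r7 m[X10→φ2] = [0, 0, 0]
r8 m[φ0→X12] = [4, 5, 4]
r8 m[φ0→X1] = [11, 8, 8]
r8 m[φ0→X2] = [12, 12, 12]
r8 m[φ1→X12] = [2, 6, 2]
r8 m[φ1→X15] = [12, 11, 10]
r8 m[φ2→X15] = [3, 1, 2]
r8 m[φ2→X10] = [13, 12, 12]
r8 m[φ3→X12] = [5, 5, 0]
r8 m[φ4→X12] = [1, 7, 6]
r8 m[φ5→X1] = [4, 4, 8]
r8 m[X12→φ0] = [8, 18, 8]
r8 m[X12→φ1] = [10, 17, 10]
r8 m[X12→φ3] = [7, 18, 12]
r8 m[X12→φ4] = [11, 16, 6]
r8 m[X1→φ0] = [4, 4, 8]
r8 m[X1→φ5] = [11, 8, 8]
r8 m[X2→φ0] = [0, 0, 0]
r8 m[X15→φ1] = [3, 1, 2]
r8 m[X15→φ2] = [12, 11, 10]
r8 m[X10→φ2] = [0, 0, 0]
fixed point reached at round 8
b[X10] = ⊗ incoming = [13, 12, 12]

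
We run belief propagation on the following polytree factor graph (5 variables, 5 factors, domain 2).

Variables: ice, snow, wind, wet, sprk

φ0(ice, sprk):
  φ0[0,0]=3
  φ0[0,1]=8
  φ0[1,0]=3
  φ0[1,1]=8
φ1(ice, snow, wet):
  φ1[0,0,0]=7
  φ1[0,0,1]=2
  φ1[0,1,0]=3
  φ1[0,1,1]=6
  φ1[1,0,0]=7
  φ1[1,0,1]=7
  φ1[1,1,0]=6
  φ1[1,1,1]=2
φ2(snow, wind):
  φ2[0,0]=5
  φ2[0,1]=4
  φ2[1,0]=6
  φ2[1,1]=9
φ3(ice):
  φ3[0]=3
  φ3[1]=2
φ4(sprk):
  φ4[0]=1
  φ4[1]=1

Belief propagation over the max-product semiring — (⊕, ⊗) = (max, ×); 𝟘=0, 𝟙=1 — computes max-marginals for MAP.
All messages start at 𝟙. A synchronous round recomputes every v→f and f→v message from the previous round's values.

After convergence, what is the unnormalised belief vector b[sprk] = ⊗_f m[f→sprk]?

init: all messages = 𝟙 over 2 values
r1 m[φ0→ice] = [8, 8]
r1 m[φ0→sprk] = [3, 8]
r1 m[φ1→ice] = [7, 7]
r1 m[φ1→snow] = [7, 6]
r1 m[φ1→wet] = [7, 7]
r1 m[φ2→snow] = [5, 9]
r1 m[φ2→wind] = [6, 9]
r1 m[φ3→ice] = [3, 2]
r1 m[φ4→sprk] = [1, 1]
r1 m[ice→φ0] = [1, 1]
r1 m[ice→φ1] = [1, 1]
r1 m[ice→φ3] = [1, 1]
r1 m[snow→φ1] = [1, 1]
r1 m[snow→φ2] = [1, 1]
r1 m[wind→φ2] = [1, 1]
r1 m[wet→φ1] = [1, 1]
r1 m[sprk→φ0] = [1, 1]
r1 m[sprk→φ4] = [1, 1]
r2 m[φ0→ice] = [8, 8]
r2 m[φ0→sprk] = [3, 8]
r2 m[φ1→ice] = [7, 7]
r2 m[φ1→snow] = [7, 6]
r2 m[φ1→wet] = [7, 7]
r2 m[φ2→snow] = [5, 9]
r2 m[φ2→wind] = [6, 9]
r2 m[φ3→ice] = [3, 2]
r2 m[φ4→sprk] = [1, 1]
r2 m[ice→φ0] = [21, 14]
r2 m[ice→φ1] = [24, 16]
r2 m[ice→φ3] = [56, 56]
r2 m[snow→φ1] = [5, 9]
r2 m[snow→φ2] = [7, 6]
r2 m[wind→φ2] = [1, 1]
r2 m[wet→φ1] = [1, 1]
r2 m[sprk→φ0] = [1, 1]
r2 m[sprk→φ4] = [3, 8]
r3 m[φ0→ice] = [8, 8]
r3 m[φ0→sprk] = [63, 168]
r3 m[φ1→ice] = [54, 54]
r3 m[φ1→snow] = [168, 144]
r3 m[φ1→wet] = [864, 1296]
r3 m[φ2→snow] = [5, 9]
r3 m[φ2→wind] = [36, 54]
r3 m[φ3→ice] = [3, 2]
r3 m[φ4→sprk] = [1, 1]
r3 m[ice→φ0] = [21, 14]
r3 m[ice→φ1] = [24, 16]
r3 m[ice→φ3] = [56, 56]
r3 m[snow→φ1] = [5, 9]
r3 m[snow→φ2] = [7, 6]
r3 m[wind→φ2] = [1, 1]
r3 m[wet→φ1] = [1, 1]
r3 m[sprk→φ0] = [1, 1]
r3 m[sprk→φ4] = [3, 8]
r4 m[φ0→ice] = [8, 8]
r4 m[φ0→sprk] = [63, 168]
r4 m[φ1→ice] = [54, 54]
r4 m[φ1→snow] = [168, 144]
r4 m[φ1→wet] = [864, 1296]
r4 m[φ2→snow] = [5, 9]
r4 m[φ2→wind] = [36, 54]
r4 m[φ3→ice] = [3, 2]
r4 m[φ4→sprk] = [1, 1]
r4 m[ice→φ0] = [162, 108]
r4 m[ice→φ1] = [24, 16]
r4 m[ice→φ3] = [432, 432]
r4 m[snow→φ1] = [5, 9]
r4 m[snow→φ2] = [168, 144]
r4 m[wind→φ2] = [1, 1]
r4 m[wet→φ1] = [1, 1]
r4 m[sprk→φ0] = [1, 1]
r4 m[sprk→φ4] = [63, 168]
r5 m[φ0→ice] = [8, 8]
r5 m[φ0→sprk] = [486, 1296]
r5 m[φ1→ice] = [54, 54]
r5 m[φ1→snow] = [168, 144]
r5 m[φ1→wet] = [864, 1296]
r5 m[φ2→snow] = [5, 9]
r5 m[φ2→wind] = [864, 1296]
r5 m[φ3→ice] = [3, 2]
r5 m[φ4→sprk] = [1, 1]
r5 m[ice→φ0] = [162, 108]
r5 m[ice→φ1] = [24, 16]
r5 m[ice→φ3] = [432, 432]
r5 m[snow→φ1] = [5, 9]
r5 m[snow→φ2] = [168, 144]
r5 m[wind→φ2] = [1, 1]
r5 m[wet→φ1] = [1, 1]
r5 m[sprk→φ0] = [1, 1]
r5 m[sprk→φ4] = [63, 168]
r6 m[φ0→ice] = [8, 8]
r6 m[φ0→sprk] = [486, 1296]
r6 m[φ1→ice] = [54, 54]
r6 m[φ1→snow] = [168, 144]
r6 m[φ1→wet] = [864, 1296]
r6 m[φ2→snow] = [5, 9]
r6 m[φ2→wind] = [864, 1296]
r6 m[φ3→ice] = [3, 2]
r6 m[φ4→sprk] = [1, 1]
r6 m[ice→φ0] = [162, 108]
r6 m[ice→φ1] = [24, 16]
r6 m[ice→φ3] = [432, 432]
r6 m[snow→φ1] = [5, 9]
r6 m[snow→φ2] = [168, 144]
r6 m[wind→φ2] = [1, 1]
r6 m[wet→φ1] = [1, 1]
r6 m[sprk→φ0] = [1, 1]
r6 m[sprk→φ4] = [486, 1296]
r7 m[φ0→ice] = [8, 8]
r7 m[φ0→sprk] = [486, 1296]
r7 m[φ1→ice] = [54, 54]
r7 m[φ1→snow] = [168, 144]
r7 m[φ1→wet] = [864, 1296]
r7 m[φ2→snow] = [5, 9]
r7 m[φ2→wind] = [864, 1296]
r7 m[φ3→ice] = [3, 2]
r7 m[φ4→sprk] = [1, 1]
r7 m[ice→φ0] = [162, 108]
r7 m[ice→φ1] = [24, 16]
r7 m[ice→φ3] = [432, 432]
r7 m[snow→φ1] = [5, 9]
r7 m[snow→φ2] = [168, 144]
r7 m[wind→φ2] = [1, 1]
r7 m[wet→φ1] = [1, 1]
r7 m[sprk→φ0] = [1, 1]
r7 m[sprk→φ4] = [486, 1296]
fixed point reached at round 7
b[sprk] = ⊗ incoming = [486, 1296]

b[sprk] = [486, 1296]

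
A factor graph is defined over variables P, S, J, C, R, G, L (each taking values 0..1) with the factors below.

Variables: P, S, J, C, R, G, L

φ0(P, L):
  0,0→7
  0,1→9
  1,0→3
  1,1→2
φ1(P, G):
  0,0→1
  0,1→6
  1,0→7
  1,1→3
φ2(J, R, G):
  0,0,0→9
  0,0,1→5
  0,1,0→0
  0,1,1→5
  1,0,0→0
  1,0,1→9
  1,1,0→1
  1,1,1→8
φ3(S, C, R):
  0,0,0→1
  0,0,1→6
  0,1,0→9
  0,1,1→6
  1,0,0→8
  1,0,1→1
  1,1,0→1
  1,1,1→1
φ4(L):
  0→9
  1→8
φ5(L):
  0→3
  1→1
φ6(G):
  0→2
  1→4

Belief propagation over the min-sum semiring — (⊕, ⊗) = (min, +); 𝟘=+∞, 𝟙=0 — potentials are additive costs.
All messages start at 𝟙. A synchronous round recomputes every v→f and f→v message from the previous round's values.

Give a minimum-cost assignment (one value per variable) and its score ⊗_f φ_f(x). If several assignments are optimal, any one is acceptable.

assignment: (P=1, S=1, J=0, C=0, R=1, G=0, L=1); score = 21

init: all messages = 𝟙 over 2 values
r1 m[φ0→P] = [7, 2]
r1 m[φ0→L] = [3, 2]
r1 m[φ1→P] = [1, 3]
r1 m[φ1→G] = [1, 3]
r1 m[φ2→J] = [0, 0]
r1 m[φ2→R] = [0, 0]
r1 m[φ2→G] = [0, 5]
r1 m[φ3→S] = [1, 1]
r1 m[φ3→C] = [1, 1]
r1 m[φ3→R] = [1, 1]
r1 m[φ4→L] = [9, 8]
r1 m[φ5→L] = [3, 1]
r1 m[φ6→G] = [2, 4]
r1 m[P→φ0] = [0, 0]
r1 m[P→φ1] = [0, 0]
r1 m[S→φ3] = [0, 0]
r1 m[J→φ2] = [0, 0]
r1 m[C→φ3] = [0, 0]
r1 m[R→φ2] = [0, 0]
r1 m[R→φ3] = [0, 0]
r1 m[G→φ1] = [0, 0]
r1 m[G→φ2] = [0, 0]
r1 m[G→φ6] = [0, 0]
r1 m[L→φ0] = [0, 0]
r1 m[L→φ4] = [0, 0]
r1 m[L→φ5] = [0, 0]
r2 m[φ0→P] = [7, 2]
r2 m[φ0→L] = [3, 2]
r2 m[φ1→P] = [1, 3]
r2 m[φ1→G] = [1, 3]
r2 m[φ2→J] = [0, 0]
r2 m[φ2→R] = [0, 0]
r2 m[φ2→G] = [0, 5]
r2 m[φ3→S] = [1, 1]
r2 m[φ3→C] = [1, 1]
r2 m[φ3→R] = [1, 1]
r2 m[φ4→L] = [9, 8]
r2 m[φ5→L] = [3, 1]
r2 m[φ6→G] = [2, 4]
r2 m[P→φ0] = [1, 3]
r2 m[P→φ1] = [7, 2]
r2 m[S→φ3] = [0, 0]
r2 m[J→φ2] = [0, 0]
r2 m[C→φ3] = [0, 0]
r2 m[R→φ2] = [1, 1]
r2 m[R→φ3] = [0, 0]
r2 m[G→φ1] = [2, 9]
r2 m[G→φ2] = [3, 7]
r2 m[G→φ6] = [1, 8]
r2 m[L→φ0] = [12, 9]
r2 m[L→φ4] = [6, 3]
r2 m[L→φ5] = [12, 10]
r3 m[φ0→P] = [18, 11]
r3 m[φ0→L] = [6, 5]
r3 m[φ1→P] = [3, 9]
r3 m[φ1→G] = [8, 5]
r3 m[φ2→J] = [4, 4]
r3 m[φ2→R] = [3, 3]
r3 m[φ2→G] = [1, 6]
r3 m[φ3→S] = [1, 1]
r3 m[φ3→C] = [1, 1]
r3 m[φ3→R] = [1, 1]
r3 m[φ4→L] = [9, 8]
r3 m[φ5→L] = [3, 1]
r3 m[φ6→G] = [2, 4]
r3 m[P→φ0] = [1, 3]
r3 m[P→φ1] = [7, 2]
r3 m[S→φ3] = [0, 0]
r3 m[J→φ2] = [0, 0]
r3 m[C→φ3] = [0, 0]
r3 m[R→φ2] = [1, 1]
r3 m[R→φ3] = [0, 0]
r3 m[G→φ1] = [2, 9]
r3 m[G→φ2] = [3, 7]
r3 m[G→φ6] = [1, 8]
r3 m[L→φ0] = [12, 9]
r3 m[L→φ4] = [6, 3]
r3 m[L→φ5] = [12, 10]
r4 m[φ0→P] = [18, 11]
r4 m[φ0→L] = [6, 5]
r4 m[φ1→P] = [3, 9]
r4 m[φ1→G] = [8, 5]
r4 m[φ2→J] = [4, 4]
r4 m[φ2→R] = [3, 3]
r4 m[φ2→G] = [1, 6]
r4 m[φ3→S] = [1, 1]
r4 m[φ3→C] = [1, 1]
r4 m[φ3→R] = [1, 1]
r4 m[φ4→L] = [9, 8]
r4 m[φ5→L] = [3, 1]
r4 m[φ6→G] = [2, 4]
r4 m[P→φ0] = [3, 9]
r4 m[P→φ1] = [18, 11]
r4 m[S→φ3] = [0, 0]
r4 m[J→φ2] = [0, 0]
r4 m[C→φ3] = [0, 0]
r4 m[R→φ2] = [1, 1]
r4 m[R→φ3] = [3, 3]
r4 m[G→φ1] = [3, 10]
r4 m[G→φ2] = [10, 9]
r4 m[G→φ6] = [9, 11]
r4 m[L→φ0] = [12, 9]
r4 m[L→φ4] = [9, 6]
r4 m[L→φ5] = [15, 13]
r5 m[φ0→P] = [18, 11]
r5 m[φ0→L] = [10, 11]
r5 m[φ1→P] = [4, 10]
r5 m[φ1→G] = [18, 14]
r5 m[φ2→J] = [11, 11]
r5 m[φ2→R] = [10, 10]
r5 m[φ2→G] = [1, 6]
r5 m[φ3→S] = [4, 4]
r5 m[φ3→C] = [4, 4]
r5 m[φ3→R] = [1, 1]
r5 m[φ4→L] = [9, 8]
r5 m[φ5→L] = [3, 1]
r5 m[φ6→G] = [2, 4]
r5 m[P→φ0] = [3, 9]
r5 m[P→φ1] = [18, 11]
r5 m[S→φ3] = [0, 0]
r5 m[J→φ2] = [0, 0]
r5 m[C→φ3] = [0, 0]
r5 m[R→φ2] = [1, 1]
r5 m[R→φ3] = [3, 3]
r5 m[G→φ1] = [3, 10]
r5 m[G→φ2] = [10, 9]
r5 m[G→φ6] = [9, 11]
r5 m[L→φ0] = [12, 9]
r5 m[L→φ4] = [9, 6]
r5 m[L→φ5] = [15, 13]
r6 m[φ0→P] = [18, 11]
r6 m[φ0→L] = [10, 11]
r6 m[φ1→P] = [4, 10]
r6 m[φ1→G] = [18, 14]
r6 m[φ2→J] = [11, 11]
r6 m[φ2→R] = [10, 10]
r6 m[φ2→G] = [1, 6]
r6 m[φ3→S] = [4, 4]
r6 m[φ3→C] = [4, 4]
r6 m[φ3→R] = [1, 1]
r6 m[φ4→L] = [9, 8]
r6 m[φ5→L] = [3, 1]
r6 m[φ6→G] = [2, 4]
r6 m[P→φ0] = [4, 10]
r6 m[P→φ1] = [18, 11]
r6 m[S→φ3] = [0, 0]
r6 m[J→φ2] = [0, 0]
r6 m[C→φ3] = [0, 0]
r6 m[R→φ2] = [1, 1]
r6 m[R→φ3] = [10, 10]
r6 m[G→φ1] = [3, 10]
r6 m[G→φ2] = [20, 18]
r6 m[G→φ6] = [19, 20]
r6 m[L→φ0] = [12, 9]
r6 m[L→φ4] = [13, 12]
r6 m[L→φ5] = [19, 19]
r7 m[φ0→P] = [18, 11]
r7 m[φ0→L] = [11, 12]
r7 m[φ1→P] = [4, 10]
r7 m[φ1→G] = [18, 14]
r7 m[φ2→J] = [21, 21]
r7 m[φ2→R] = [20, 20]
r7 m[φ2→G] = [1, 6]
r7 m[φ3→S] = [11, 11]
r7 m[φ3→C] = [11, 11]
r7 m[φ3→R] = [1, 1]
r7 m[φ4→L] = [9, 8]
r7 m[φ5→L] = [3, 1]
r7 m[φ6→G] = [2, 4]
r7 m[P→φ0] = [4, 10]
r7 m[P→φ1] = [18, 11]
r7 m[S→φ3] = [0, 0]
r7 m[J→φ2] = [0, 0]
r7 m[C→φ3] = [0, 0]
r7 m[R→φ2] = [1, 1]
r7 m[R→φ3] = [10, 10]
r7 m[G→φ1] = [3, 10]
r7 m[G→φ2] = [20, 18]
r7 m[G→φ6] = [19, 20]
r7 m[L→φ0] = [12, 9]
r7 m[L→φ4] = [13, 12]
r7 m[L→φ5] = [19, 19]
r8 m[φ0→P] = [18, 11]
r8 m[φ0→L] = [11, 12]
r8 m[φ1→P] = [4, 10]
r8 m[φ1→G] = [18, 14]
r8 m[φ2→J] = [21, 21]
r8 m[φ2→R] = [20, 20]
r8 m[φ2→G] = [1, 6]
r8 m[φ3→S] = [11, 11]
r8 m[φ3→C] = [11, 11]
r8 m[φ3→R] = [1, 1]
r8 m[φ4→L] = [9, 8]
r8 m[φ5→L] = [3, 1]
r8 m[φ6→G] = [2, 4]
r8 m[P→φ0] = [4, 10]
r8 m[P→φ1] = [18, 11]
r8 m[S→φ3] = [0, 0]
r8 m[J→φ2] = [0, 0]
r8 m[C→φ3] = [0, 0]
r8 m[R→φ2] = [1, 1]
r8 m[R→φ3] = [20, 20]
r8 m[G→φ1] = [3, 10]
r8 m[G→φ2] = [20, 18]
r8 m[G→φ6] = [19, 20]
r8 m[L→φ0] = [12, 9]
r8 m[L→φ4] = [14, 13]
r8 m[L→φ5] = [20, 20]
r9 m[φ0→P] = [18, 11]
r9 m[φ0→L] = [11, 12]
r9 m[φ1→P] = [4, 10]
r9 m[φ1→G] = [18, 14]
r9 m[φ2→J] = [21, 21]
r9 m[φ2→R] = [20, 20]
r9 m[φ2→G] = [1, 6]
r9 m[φ3→S] = [21, 21]
r9 m[φ3→C] = [21, 21]
r9 m[φ3→R] = [1, 1]
r9 m[φ4→L] = [9, 8]
r9 m[φ5→L] = [3, 1]
r9 m[φ6→G] = [2, 4]
r9 m[P→φ0] = [4, 10]
r9 m[P→φ1] = [18, 11]
r9 m[S→φ3] = [0, 0]
r9 m[J→φ2] = [0, 0]
r9 m[C→φ3] = [0, 0]
r9 m[R→φ2] = [1, 1]
r9 m[R→φ3] = [20, 20]
r9 m[G→φ1] = [3, 10]
r9 m[G→φ2] = [20, 18]
r9 m[G→φ6] = [19, 20]
r9 m[L→φ0] = [12, 9]
r9 m[L→φ4] = [14, 13]
r9 m[L→φ5] = [20, 20]
r10 m[φ0→P] = [18, 11]
r10 m[φ0→L] = [11, 12]
r10 m[φ1→P] = [4, 10]
r10 m[φ1→G] = [18, 14]
r10 m[φ2→J] = [21, 21]
r10 m[φ2→R] = [20, 20]
r10 m[φ2→G] = [1, 6]
r10 m[φ3→S] = [21, 21]
r10 m[φ3→C] = [21, 21]
r10 m[φ3→R] = [1, 1]
r10 m[φ4→L] = [9, 8]
r10 m[φ5→L] = [3, 1]
r10 m[φ6→G] = [2, 4]
r10 m[P→φ0] = [4, 10]
r10 m[P→φ1] = [18, 11]
r10 m[S→φ3] = [0, 0]
r10 m[J→φ2] = [0, 0]
r10 m[C→φ3] = [0, 0]
r10 m[R→φ2] = [1, 1]
r10 m[R→φ3] = [20, 20]
r10 m[G→φ1] = [3, 10]
r10 m[G→φ2] = [20, 18]
r10 m[G→φ6] = [19, 20]
r10 m[L→φ0] = [12, 9]
r10 m[L→φ4] = [14, 13]
r10 m[L→φ5] = [20, 20]
fixed point reached at round 10
traceback from P: (P=1, S=1, J=0, C=0, R=1, G=0, L=1), score=21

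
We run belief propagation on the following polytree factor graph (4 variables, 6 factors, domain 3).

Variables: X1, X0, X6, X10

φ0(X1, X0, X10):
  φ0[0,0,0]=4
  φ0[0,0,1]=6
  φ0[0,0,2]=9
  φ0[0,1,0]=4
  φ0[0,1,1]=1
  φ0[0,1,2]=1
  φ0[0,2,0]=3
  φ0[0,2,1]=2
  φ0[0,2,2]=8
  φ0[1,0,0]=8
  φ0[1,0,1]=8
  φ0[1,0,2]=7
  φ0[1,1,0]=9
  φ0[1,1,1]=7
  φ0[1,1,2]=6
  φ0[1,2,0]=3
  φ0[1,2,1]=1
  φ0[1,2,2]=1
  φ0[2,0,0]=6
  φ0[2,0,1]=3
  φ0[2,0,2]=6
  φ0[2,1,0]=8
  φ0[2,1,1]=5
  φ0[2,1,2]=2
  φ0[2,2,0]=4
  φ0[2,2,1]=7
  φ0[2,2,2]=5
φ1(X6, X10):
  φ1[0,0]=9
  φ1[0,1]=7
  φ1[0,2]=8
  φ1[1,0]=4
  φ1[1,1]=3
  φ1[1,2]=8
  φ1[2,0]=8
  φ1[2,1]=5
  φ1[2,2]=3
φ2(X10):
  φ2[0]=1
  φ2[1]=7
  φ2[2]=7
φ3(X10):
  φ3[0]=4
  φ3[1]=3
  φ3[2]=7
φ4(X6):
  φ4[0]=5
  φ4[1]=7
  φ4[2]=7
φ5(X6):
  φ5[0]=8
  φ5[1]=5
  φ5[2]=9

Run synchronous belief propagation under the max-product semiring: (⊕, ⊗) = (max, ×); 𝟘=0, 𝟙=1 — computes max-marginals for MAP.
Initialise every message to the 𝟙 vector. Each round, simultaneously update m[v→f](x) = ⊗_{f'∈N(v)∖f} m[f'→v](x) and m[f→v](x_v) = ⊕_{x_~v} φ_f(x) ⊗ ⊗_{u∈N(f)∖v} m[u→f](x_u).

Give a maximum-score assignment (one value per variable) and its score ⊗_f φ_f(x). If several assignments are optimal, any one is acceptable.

init: all messages = 𝟙 over 3 values
r1 m[φ0→X1] = [9, 9, 8]
r1 m[φ0→X0] = [9, 9, 8]
r1 m[φ0→X10] = [9, 8, 9]
r1 m[φ1→X6] = [9, 8, 8]
r1 m[φ1→X10] = [9, 7, 8]
r1 m[φ2→X10] = [1, 7, 7]
r1 m[φ3→X10] = [4, 3, 7]
r1 m[φ4→X6] = [5, 7, 7]
r1 m[φ5→X6] = [8, 5, 9]
r1 m[X1→φ0] = [1, 1, 1]
r1 m[X0→φ0] = [1, 1, 1]
r1 m[X6→φ1] = [1, 1, 1]
r1 m[X6→φ4] = [1, 1, 1]
r1 m[X6→φ5] = [1, 1, 1]
r1 m[X10→φ0] = [1, 1, 1]
r1 m[X10→φ1] = [1, 1, 1]
r1 m[X10→φ2] = [1, 1, 1]
r1 m[X10→φ3] = [1, 1, 1]
r2 m[φ0→X1] = [9, 9, 8]
r2 m[φ0→X0] = [9, 9, 8]
r2 m[φ0→X10] = [9, 8, 9]
r2 m[φ1→X6] = [9, 8, 8]
r2 m[φ1→X10] = [9, 7, 8]
r2 m[φ2→X10] = [1, 7, 7]
r2 m[φ3→X10] = [4, 3, 7]
r2 m[φ4→X6] = [5, 7, 7]
r2 m[φ5→X6] = [8, 5, 9]
r2 m[X1→φ0] = [1, 1, 1]
r2 m[X0→φ0] = [1, 1, 1]
r2 m[X6→φ1] = [40, 35, 63]
r2 m[X6→φ4] = [72, 40, 72]
r2 m[X6→φ5] = [45, 56, 56]
r2 m[X10→φ0] = [36, 147, 392]
r2 m[X10→φ1] = [36, 168, 441]
r2 m[X10→φ2] = [324, 168, 504]
r2 m[X10→φ3] = [81, 392, 504]
r3 m[φ0→X1] = [3528, 2744, 2352]
r3 m[φ0→X0] = [3528, 2352, 3136]
r3 m[φ0→X10] = [9, 8, 9]
r3 m[φ1→X6] = [3528, 3528, 1323]
r3 m[φ1→X10] = [504, 315, 320]
r3 m[φ2→X10] = [1, 7, 7]
r3 m[φ3→X10] = [4, 3, 7]
r3 m[φ4→X6] = [5, 7, 7]
r3 m[φ5→X6] = [8, 5, 9]
r3 m[X1→φ0] = [1, 1, 1]
r3 m[X0→φ0] = [1, 1, 1]
r3 m[X6→φ1] = [40, 35, 63]
r3 m[X6→φ4] = [72, 40, 72]
r3 m[X6→φ5] = [45, 56, 56]
r3 m[X10→φ0] = [36, 147, 392]
r3 m[X10→φ1] = [36, 168, 441]
r3 m[X10→φ2] = [324, 168, 504]
r3 m[X10→φ3] = [81, 392, 504]
r4 m[φ0→X1] = [3528, 2744, 2352]
r4 m[φ0→X0] = [3528, 2352, 3136]
r4 m[φ0→X10] = [9, 8, 9]
r4 m[φ1→X6] = [3528, 3528, 1323]
r4 m[φ1→X10] = [504, 315, 320]
r4 m[φ2→X10] = [1, 7, 7]
r4 m[φ3→X10] = [4, 3, 7]
r4 m[φ4→X6] = [5, 7, 7]
r4 m[φ5→X6] = [8, 5, 9]
r4 m[X1→φ0] = [1, 1, 1]
r4 m[X0→φ0] = [1, 1, 1]
r4 m[X6→φ1] = [40, 35, 63]
r4 m[X6→φ4] = [28224, 17640, 11907]
r4 m[X6→φ5] = [17640, 24696, 9261]
r4 m[X10→φ0] = [2016, 6615, 15680]
r4 m[X10→φ1] = [36, 168, 441]
r4 m[X10→φ2] = [18144, 7560, 20160]
r4 m[X10→φ3] = [4536, 17640, 20160]
r5 m[φ0→X1] = [141120, 109760, 94080]
r5 m[φ0→X0] = [141120, 94080, 125440]
r5 m[φ0→X10] = [9, 8, 9]
r5 m[φ1→X6] = [3528, 3528, 1323]
r5 m[φ1→X10] = [504, 315, 320]
r5 m[φ2→X10] = [1, 7, 7]
r5 m[φ3→X10] = [4, 3, 7]
r5 m[φ4→X6] = [5, 7, 7]
r5 m[φ5→X6] = [8, 5, 9]
r5 m[X1→φ0] = [1, 1, 1]
r5 m[X0→φ0] = [1, 1, 1]
r5 m[X6→φ1] = [40, 35, 63]
r5 m[X6→φ4] = [28224, 17640, 11907]
r5 m[X6→φ5] = [17640, 24696, 9261]
r5 m[X10→φ0] = [2016, 6615, 15680]
r5 m[X10→φ1] = [36, 168, 441]
r5 m[X10→φ2] = [18144, 7560, 20160]
r5 m[X10→φ3] = [4536, 17640, 20160]
r6 m[φ0→X1] = [141120, 109760, 94080]
r6 m[φ0→X0] = [141120, 94080, 125440]
r6 m[φ0→X10] = [9, 8, 9]
r6 m[φ1→X6] = [3528, 3528, 1323]
r6 m[φ1→X10] = [504, 315, 320]
r6 m[φ2→X10] = [1, 7, 7]
r6 m[φ3→X10] = [4, 3, 7]
r6 m[φ4→X6] = [5, 7, 7]
r6 m[φ5→X6] = [8, 5, 9]
r6 m[X1→φ0] = [1, 1, 1]
r6 m[X0→φ0] = [1, 1, 1]
r6 m[X6→φ1] = [40, 35, 63]
r6 m[X6→φ4] = [28224, 17640, 11907]
r6 m[X6→φ5] = [17640, 24696, 9261]
r6 m[X10→φ0] = [2016, 6615, 15680]
r6 m[X10→φ1] = [36, 168, 441]
r6 m[X10→φ2] = [18144, 7560, 20160]
r6 m[X10→φ3] = [4536, 17640, 20160]
fixed point reached at round 6
traceback from X1: (X1=0, X0=0, X6=0, X10=2), score=141120

assignment: (X1=0, X0=0, X6=0, X10=2); score = 141120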